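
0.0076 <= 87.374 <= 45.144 False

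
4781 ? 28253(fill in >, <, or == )<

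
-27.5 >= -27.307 False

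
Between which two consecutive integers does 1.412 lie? 1 and 2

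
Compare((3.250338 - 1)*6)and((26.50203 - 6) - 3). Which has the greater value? ((26.50203 - 6) - 3)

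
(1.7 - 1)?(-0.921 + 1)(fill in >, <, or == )>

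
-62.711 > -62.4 False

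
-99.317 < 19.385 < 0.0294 False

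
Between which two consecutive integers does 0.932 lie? 0 and 1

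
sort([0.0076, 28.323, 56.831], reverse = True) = [56.831, 28.323, 0.0076]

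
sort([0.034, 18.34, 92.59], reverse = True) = [92.59, 18.34, 0.034]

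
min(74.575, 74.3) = 74.3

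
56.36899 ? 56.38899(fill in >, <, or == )<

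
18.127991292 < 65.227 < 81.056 True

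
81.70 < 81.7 False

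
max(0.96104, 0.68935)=0.96104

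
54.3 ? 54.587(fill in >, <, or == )<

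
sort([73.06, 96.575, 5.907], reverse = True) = [96.575, 73.06, 5.907]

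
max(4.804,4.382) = 4.804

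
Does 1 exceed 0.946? Yes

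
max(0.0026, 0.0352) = 0.0352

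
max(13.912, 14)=14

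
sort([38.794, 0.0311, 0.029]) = [0.029, 0.0311, 38.794]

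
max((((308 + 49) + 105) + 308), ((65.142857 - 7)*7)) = 770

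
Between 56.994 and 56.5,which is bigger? 56.994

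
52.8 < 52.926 True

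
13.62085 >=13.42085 True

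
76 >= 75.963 True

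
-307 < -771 False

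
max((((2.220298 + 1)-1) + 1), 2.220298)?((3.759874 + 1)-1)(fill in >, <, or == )<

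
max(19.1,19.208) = 19.208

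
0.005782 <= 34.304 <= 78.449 True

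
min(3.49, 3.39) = 3.39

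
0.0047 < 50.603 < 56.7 True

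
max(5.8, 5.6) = 5.8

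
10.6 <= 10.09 False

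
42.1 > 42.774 False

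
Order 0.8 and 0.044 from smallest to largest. 0.044, 0.8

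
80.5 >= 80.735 False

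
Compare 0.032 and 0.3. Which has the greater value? 0.3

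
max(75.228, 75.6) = 75.6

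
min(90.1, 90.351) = 90.1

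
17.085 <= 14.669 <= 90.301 False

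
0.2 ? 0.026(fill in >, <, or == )>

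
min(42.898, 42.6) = 42.6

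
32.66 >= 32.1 True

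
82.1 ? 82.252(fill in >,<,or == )<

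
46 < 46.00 False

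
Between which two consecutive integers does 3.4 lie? 3 and 4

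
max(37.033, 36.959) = 37.033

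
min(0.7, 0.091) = 0.091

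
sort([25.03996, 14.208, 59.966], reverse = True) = [59.966, 25.03996, 14.208]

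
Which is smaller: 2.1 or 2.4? 2.1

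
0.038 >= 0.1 False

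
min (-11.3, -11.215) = -11.3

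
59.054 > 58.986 True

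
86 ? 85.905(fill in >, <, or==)>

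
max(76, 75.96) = 76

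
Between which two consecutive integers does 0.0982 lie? 0 and 1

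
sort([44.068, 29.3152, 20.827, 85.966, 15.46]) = [15.46, 20.827, 29.3152, 44.068, 85.966]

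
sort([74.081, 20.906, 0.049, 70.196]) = [0.049, 20.906, 70.196, 74.081]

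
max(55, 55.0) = 55.0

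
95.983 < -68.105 False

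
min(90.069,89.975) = 89.975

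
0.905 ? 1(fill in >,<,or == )<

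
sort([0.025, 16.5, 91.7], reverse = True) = [91.7, 16.5, 0.025]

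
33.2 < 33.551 True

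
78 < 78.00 False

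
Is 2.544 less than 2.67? Yes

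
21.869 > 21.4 True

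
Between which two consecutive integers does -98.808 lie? -99 and -98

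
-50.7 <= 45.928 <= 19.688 False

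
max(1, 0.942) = 1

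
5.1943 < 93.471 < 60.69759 False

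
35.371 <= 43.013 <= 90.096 True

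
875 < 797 False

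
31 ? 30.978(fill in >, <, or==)>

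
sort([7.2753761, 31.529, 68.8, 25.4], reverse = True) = [68.8, 31.529, 25.4, 7.2753761]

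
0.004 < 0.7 True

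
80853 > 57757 True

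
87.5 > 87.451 True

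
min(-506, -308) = -506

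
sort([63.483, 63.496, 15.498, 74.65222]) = [15.498, 63.483, 63.496, 74.65222]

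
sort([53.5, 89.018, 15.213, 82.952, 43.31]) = [15.213, 43.31, 53.5, 82.952, 89.018]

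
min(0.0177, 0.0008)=0.0008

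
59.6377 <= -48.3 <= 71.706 False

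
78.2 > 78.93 False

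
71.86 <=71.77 False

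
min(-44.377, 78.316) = -44.377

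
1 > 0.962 True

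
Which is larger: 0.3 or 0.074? 0.3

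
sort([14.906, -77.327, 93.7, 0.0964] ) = [-77.327, 0.0964, 14.906, 93.7]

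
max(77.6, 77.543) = 77.6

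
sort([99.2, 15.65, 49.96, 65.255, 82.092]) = [15.65, 49.96, 65.255, 82.092, 99.2]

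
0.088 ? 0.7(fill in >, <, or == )<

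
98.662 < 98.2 False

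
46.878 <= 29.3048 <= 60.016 False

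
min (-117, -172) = -172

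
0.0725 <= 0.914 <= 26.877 True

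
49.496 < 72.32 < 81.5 True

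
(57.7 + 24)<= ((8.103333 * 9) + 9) True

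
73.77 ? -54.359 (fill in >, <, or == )>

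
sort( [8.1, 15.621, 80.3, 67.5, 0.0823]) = [0.0823, 8.1, 15.621, 67.5, 80.3]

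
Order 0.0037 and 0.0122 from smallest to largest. 0.0037, 0.0122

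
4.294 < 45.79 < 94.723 True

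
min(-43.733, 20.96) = -43.733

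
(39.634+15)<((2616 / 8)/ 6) False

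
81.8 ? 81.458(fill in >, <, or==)>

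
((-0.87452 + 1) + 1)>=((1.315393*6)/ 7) False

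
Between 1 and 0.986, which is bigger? 1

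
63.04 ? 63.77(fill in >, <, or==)<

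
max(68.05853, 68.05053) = 68.05853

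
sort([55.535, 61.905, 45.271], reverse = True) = [61.905, 55.535, 45.271]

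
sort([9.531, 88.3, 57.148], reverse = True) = [88.3, 57.148, 9.531]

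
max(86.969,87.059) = 87.059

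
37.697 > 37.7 False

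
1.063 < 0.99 False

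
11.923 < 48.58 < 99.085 True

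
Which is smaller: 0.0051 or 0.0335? 0.0051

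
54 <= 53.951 False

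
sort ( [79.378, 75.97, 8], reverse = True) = [79.378, 75.97, 8]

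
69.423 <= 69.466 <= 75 True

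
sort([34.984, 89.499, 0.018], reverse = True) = [89.499, 34.984, 0.018]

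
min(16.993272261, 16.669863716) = 16.669863716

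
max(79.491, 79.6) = 79.6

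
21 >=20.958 True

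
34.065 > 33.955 True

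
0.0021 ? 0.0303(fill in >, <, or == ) <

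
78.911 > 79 False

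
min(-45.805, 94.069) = -45.805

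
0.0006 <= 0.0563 True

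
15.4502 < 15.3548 False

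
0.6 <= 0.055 False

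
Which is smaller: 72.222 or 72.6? 72.222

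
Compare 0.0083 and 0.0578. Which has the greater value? 0.0578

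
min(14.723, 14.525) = 14.525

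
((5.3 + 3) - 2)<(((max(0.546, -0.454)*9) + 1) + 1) True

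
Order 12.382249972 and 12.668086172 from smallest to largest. 12.382249972, 12.668086172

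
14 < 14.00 False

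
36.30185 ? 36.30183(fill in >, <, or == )>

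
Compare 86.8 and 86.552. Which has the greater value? 86.8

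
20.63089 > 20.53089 True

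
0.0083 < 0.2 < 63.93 True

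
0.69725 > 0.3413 True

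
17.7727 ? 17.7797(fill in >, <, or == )<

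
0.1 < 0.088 False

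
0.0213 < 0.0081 False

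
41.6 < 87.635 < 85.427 False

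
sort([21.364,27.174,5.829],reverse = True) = [27.174,21.364,5.829]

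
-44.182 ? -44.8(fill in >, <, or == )>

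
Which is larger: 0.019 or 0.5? 0.5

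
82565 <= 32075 False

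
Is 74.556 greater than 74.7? No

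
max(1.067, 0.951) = 1.067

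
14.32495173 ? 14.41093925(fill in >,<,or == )<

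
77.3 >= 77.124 True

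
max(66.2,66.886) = 66.886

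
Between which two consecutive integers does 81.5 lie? 81 and 82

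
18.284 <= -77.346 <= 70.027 False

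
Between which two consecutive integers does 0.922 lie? 0 and 1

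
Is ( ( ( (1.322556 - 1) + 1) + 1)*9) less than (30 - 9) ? Yes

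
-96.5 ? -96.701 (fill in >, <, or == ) >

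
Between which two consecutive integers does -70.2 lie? -71 and -70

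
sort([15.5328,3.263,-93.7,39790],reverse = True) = [39790,15.5328,3.263,-93.7]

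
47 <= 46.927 False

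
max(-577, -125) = -125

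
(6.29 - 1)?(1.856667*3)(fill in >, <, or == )<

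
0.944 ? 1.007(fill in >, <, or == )<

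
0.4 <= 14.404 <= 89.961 True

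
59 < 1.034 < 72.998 False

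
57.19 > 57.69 False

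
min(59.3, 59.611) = 59.3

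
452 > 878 False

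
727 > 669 True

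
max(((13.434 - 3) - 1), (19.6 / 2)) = 9.8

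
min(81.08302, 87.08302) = 81.08302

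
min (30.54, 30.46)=30.46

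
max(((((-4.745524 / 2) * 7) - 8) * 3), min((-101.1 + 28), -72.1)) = -73.1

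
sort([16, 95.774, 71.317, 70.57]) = [16, 70.57, 71.317, 95.774]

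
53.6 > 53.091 True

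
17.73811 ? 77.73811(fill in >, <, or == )<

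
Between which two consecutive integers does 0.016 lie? 0 and 1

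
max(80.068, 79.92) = 80.068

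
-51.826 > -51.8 False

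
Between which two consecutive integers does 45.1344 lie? 45 and 46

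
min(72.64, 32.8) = 32.8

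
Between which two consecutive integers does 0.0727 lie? 0 and 1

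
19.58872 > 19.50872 True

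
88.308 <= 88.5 True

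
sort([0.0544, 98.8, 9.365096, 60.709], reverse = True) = [98.8, 60.709, 9.365096, 0.0544]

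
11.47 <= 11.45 False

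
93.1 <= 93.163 True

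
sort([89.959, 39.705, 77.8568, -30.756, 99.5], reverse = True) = [99.5, 89.959, 77.8568, 39.705, -30.756]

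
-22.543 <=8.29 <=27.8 True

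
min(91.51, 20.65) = 20.65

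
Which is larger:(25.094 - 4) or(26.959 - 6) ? (25.094 - 4)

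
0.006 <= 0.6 True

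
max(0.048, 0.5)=0.5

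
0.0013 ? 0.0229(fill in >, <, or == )<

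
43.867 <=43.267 False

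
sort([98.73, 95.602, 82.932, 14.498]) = [14.498, 82.932, 95.602, 98.73]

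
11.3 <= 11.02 False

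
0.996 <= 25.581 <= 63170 True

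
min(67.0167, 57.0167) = 57.0167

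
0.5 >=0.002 True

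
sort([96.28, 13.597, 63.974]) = [13.597, 63.974, 96.28]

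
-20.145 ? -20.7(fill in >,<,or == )>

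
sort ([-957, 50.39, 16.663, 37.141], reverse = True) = [50.39, 37.141, 16.663, -957]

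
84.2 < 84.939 True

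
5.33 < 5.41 True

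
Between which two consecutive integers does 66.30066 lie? 66 and 67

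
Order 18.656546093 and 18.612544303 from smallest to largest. 18.612544303, 18.656546093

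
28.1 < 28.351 True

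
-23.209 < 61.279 True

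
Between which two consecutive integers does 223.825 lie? 223 and 224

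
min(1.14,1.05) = 1.05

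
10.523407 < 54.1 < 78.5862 True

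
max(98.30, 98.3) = 98.3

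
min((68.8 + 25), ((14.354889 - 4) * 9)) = 93.194001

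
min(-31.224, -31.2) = -31.224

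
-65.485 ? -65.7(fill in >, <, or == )>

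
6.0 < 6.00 False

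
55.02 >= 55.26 False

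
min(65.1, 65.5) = 65.1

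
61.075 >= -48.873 True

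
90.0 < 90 False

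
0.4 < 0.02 False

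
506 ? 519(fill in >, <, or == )<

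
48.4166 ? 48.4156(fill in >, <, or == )>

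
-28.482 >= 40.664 False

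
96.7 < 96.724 True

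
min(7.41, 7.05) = 7.05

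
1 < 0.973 False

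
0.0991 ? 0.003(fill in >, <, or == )>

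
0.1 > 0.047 True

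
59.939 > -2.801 True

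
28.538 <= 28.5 False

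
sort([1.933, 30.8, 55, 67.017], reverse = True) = [67.017, 55, 30.8, 1.933]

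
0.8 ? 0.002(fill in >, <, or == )>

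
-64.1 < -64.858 False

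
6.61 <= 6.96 True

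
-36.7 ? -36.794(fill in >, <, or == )>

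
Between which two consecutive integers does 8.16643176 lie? 8 and 9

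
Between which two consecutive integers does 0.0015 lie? 0 and 1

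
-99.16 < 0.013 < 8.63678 True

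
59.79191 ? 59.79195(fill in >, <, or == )<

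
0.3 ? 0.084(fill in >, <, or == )>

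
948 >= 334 True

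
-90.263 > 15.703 False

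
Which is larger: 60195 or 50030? 60195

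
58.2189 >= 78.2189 False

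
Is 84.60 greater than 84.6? No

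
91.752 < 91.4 False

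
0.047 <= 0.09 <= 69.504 True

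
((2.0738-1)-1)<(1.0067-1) False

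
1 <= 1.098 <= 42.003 True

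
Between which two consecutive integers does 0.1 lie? 0 and 1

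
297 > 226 True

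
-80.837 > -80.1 False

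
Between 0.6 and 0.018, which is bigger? 0.6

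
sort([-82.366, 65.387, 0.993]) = [-82.366, 0.993, 65.387]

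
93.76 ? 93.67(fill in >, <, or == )>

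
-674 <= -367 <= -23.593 True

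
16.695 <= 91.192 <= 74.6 False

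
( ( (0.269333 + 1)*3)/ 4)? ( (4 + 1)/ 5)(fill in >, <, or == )<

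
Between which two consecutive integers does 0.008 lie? 0 and 1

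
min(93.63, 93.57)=93.57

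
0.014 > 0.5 False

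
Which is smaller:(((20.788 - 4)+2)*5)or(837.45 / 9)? (837.45 / 9)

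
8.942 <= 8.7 False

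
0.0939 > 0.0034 True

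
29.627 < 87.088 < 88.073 True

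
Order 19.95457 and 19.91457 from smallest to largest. 19.91457, 19.95457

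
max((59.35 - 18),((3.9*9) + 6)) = 41.35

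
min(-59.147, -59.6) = -59.6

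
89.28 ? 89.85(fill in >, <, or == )<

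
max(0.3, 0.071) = 0.3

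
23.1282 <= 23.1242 False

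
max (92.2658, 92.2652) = 92.2658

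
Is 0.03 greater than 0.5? No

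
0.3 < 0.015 False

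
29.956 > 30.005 False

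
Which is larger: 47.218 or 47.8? 47.8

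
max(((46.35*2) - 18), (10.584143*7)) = 74.7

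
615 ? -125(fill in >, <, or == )>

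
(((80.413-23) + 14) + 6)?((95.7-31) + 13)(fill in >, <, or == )<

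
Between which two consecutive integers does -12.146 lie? -13 and -12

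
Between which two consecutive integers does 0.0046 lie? 0 and 1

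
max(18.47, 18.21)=18.47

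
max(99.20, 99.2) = 99.2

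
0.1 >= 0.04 True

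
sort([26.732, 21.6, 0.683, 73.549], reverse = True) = [73.549, 26.732, 21.6, 0.683]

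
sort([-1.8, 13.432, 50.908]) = [-1.8, 13.432, 50.908]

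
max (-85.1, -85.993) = -85.1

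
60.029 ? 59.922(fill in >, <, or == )>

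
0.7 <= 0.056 False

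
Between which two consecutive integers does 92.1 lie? 92 and 93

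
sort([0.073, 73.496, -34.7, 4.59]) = [-34.7, 0.073, 4.59, 73.496]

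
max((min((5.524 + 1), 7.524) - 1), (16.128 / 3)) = 5.524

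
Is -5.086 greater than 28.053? No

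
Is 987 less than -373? No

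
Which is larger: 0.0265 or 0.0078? 0.0265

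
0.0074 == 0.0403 False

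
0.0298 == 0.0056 False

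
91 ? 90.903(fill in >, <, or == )>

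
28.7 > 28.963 False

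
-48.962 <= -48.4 True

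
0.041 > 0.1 False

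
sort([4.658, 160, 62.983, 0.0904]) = [0.0904, 4.658, 62.983, 160]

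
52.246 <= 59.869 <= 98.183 True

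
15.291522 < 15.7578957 True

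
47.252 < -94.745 False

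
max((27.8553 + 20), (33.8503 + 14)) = 47.8553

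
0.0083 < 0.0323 True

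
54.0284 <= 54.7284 True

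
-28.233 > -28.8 True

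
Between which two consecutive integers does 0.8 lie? 0 and 1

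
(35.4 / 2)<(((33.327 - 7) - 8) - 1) False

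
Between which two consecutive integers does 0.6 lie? 0 and 1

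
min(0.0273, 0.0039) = 0.0039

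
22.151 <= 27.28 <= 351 True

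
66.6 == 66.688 False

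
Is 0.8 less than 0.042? No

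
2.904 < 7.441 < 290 True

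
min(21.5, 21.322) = 21.322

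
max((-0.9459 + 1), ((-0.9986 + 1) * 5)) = 0.0541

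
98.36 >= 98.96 False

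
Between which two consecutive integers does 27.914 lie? 27 and 28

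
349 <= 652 True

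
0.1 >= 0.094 True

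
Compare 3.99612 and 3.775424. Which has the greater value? 3.99612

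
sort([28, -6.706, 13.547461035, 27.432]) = [-6.706, 13.547461035, 27.432, 28]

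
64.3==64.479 False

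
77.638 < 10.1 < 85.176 False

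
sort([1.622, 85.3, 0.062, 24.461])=[0.062, 1.622, 24.461, 85.3]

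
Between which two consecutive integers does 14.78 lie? 14 and 15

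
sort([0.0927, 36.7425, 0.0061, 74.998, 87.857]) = [0.0061, 0.0927, 36.7425, 74.998, 87.857]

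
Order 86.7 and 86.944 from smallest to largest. 86.7, 86.944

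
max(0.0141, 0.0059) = 0.0141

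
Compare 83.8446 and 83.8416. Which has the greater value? 83.8446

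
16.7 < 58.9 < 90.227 True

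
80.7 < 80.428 False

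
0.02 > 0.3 False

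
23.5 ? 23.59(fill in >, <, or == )<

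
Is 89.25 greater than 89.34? No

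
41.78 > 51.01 False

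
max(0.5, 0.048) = 0.5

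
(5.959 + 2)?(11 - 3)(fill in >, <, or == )<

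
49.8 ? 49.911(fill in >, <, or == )<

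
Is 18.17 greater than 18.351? No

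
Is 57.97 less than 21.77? No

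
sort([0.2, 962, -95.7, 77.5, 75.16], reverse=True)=[962, 77.5, 75.16, 0.2, -95.7]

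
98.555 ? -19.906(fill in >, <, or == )>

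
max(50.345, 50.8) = 50.8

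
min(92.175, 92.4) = 92.175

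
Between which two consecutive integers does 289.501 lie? 289 and 290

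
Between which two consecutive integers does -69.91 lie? -70 and -69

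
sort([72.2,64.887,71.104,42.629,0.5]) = [0.5,42.629,64.887,71.104,72.2]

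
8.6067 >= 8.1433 True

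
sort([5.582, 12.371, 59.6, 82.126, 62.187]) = [5.582, 12.371, 59.6, 62.187, 82.126]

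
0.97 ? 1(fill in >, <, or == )<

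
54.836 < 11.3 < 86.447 False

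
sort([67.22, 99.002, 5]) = [5, 67.22, 99.002]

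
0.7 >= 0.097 True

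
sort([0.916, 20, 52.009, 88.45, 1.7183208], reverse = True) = [88.45, 52.009, 20, 1.7183208, 0.916]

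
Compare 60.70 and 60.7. They are equal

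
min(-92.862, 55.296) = -92.862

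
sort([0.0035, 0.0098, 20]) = [0.0035, 0.0098, 20]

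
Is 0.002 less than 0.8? Yes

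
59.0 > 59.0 False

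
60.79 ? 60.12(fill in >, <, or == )>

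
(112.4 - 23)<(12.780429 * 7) True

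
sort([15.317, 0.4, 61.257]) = [0.4, 15.317, 61.257]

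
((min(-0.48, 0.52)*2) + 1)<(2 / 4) True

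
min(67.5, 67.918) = 67.5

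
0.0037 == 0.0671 False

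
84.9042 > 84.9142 False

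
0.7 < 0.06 False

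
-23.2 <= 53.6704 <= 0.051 False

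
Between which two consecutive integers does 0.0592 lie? 0 and 1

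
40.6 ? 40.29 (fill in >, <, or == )>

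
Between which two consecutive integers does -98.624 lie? -99 and -98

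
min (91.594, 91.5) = 91.5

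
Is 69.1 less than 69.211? Yes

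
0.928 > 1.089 False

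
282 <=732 True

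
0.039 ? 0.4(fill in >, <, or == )<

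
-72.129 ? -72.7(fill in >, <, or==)>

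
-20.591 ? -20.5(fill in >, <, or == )<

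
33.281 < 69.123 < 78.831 True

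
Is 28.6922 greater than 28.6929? No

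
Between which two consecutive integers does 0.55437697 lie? 0 and 1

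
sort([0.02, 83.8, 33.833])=[0.02, 33.833, 83.8]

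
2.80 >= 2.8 True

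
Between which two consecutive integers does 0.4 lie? 0 and 1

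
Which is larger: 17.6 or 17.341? 17.6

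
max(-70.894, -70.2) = -70.2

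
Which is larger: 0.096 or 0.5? 0.5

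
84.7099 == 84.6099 False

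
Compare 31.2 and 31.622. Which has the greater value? 31.622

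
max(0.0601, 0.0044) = 0.0601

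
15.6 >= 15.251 True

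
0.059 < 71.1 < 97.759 True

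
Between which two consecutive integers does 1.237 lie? 1 and 2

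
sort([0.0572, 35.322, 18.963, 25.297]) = [0.0572, 18.963, 25.297, 35.322]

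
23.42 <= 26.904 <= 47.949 True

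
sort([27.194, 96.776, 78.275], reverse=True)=[96.776, 78.275, 27.194]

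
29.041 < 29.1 True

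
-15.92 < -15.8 True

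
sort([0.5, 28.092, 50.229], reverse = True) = [50.229, 28.092, 0.5]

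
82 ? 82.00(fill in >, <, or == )==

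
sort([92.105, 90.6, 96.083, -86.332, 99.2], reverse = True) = [99.2, 96.083, 92.105, 90.6, -86.332]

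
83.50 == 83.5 True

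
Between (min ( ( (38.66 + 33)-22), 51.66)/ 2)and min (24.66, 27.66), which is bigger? (min ( ( (38.66 + 33)-22), 51.66)/ 2)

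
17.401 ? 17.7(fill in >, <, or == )<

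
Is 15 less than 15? No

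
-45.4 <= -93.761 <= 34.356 False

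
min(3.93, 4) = 3.93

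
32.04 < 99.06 True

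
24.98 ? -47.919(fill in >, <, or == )>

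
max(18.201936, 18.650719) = 18.650719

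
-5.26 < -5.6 False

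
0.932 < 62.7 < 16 False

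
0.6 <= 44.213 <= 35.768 False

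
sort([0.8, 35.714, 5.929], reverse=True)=[35.714, 5.929, 0.8]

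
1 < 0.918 False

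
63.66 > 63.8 False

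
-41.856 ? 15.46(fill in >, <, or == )<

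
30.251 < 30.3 True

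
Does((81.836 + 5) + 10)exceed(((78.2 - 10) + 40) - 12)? Yes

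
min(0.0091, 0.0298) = 0.0091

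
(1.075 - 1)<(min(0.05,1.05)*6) True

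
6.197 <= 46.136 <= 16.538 False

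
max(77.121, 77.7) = 77.7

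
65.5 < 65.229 False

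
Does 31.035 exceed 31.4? No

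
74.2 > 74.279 False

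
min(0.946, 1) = 0.946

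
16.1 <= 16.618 True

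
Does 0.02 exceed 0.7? No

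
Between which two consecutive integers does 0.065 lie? 0 and 1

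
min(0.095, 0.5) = 0.095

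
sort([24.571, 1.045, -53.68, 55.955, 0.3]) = [-53.68, 0.3, 1.045, 24.571, 55.955]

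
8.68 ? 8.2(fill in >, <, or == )>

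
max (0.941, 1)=1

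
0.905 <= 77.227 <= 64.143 False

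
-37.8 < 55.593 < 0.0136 False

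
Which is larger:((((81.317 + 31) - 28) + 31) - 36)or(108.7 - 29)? (108.7 - 29)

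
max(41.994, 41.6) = 41.994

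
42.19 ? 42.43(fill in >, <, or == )<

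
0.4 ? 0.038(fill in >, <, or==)>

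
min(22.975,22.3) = 22.3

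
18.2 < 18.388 True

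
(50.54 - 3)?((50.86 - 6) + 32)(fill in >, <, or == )<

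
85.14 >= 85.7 False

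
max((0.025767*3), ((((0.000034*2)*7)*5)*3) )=0.077301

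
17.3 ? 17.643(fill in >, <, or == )<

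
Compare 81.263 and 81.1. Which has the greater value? 81.263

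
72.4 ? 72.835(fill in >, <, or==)<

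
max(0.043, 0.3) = 0.3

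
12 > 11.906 True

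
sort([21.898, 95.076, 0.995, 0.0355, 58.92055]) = [0.0355, 0.995, 21.898, 58.92055, 95.076]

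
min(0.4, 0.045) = 0.045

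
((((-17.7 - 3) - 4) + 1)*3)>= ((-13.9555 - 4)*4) True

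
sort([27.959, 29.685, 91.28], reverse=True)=[91.28, 29.685, 27.959]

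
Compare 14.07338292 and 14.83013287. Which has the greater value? 14.83013287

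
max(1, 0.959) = 1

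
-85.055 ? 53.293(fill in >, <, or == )<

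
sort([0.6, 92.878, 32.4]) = [0.6, 32.4, 92.878]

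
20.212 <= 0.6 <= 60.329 False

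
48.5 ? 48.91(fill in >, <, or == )<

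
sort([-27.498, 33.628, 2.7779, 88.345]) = [-27.498, 2.7779, 33.628, 88.345]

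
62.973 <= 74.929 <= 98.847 True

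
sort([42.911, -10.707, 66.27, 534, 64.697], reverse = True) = [534, 66.27, 64.697, 42.911, -10.707]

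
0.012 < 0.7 True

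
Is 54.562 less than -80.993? No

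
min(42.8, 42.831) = 42.8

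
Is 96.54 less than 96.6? Yes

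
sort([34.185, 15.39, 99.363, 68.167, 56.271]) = [15.39, 34.185, 56.271, 68.167, 99.363]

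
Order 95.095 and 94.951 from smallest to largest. 94.951, 95.095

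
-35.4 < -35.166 True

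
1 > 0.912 True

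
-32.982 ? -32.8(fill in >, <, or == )<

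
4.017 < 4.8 True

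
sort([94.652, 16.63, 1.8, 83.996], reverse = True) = [94.652, 83.996, 16.63, 1.8]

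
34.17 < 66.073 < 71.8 True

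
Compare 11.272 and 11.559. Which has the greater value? 11.559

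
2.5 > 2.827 False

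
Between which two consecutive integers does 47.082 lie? 47 and 48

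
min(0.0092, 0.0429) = 0.0092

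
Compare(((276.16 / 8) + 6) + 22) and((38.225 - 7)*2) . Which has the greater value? (((276.16 / 8) + 6) + 22)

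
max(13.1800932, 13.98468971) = 13.98468971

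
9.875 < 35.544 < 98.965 True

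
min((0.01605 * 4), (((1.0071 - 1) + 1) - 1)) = 0.0071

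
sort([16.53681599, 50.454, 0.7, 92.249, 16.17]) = [0.7, 16.17, 16.53681599, 50.454, 92.249]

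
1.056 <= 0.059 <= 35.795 False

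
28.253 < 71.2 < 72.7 True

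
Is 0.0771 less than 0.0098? No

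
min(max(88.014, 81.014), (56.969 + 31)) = 87.969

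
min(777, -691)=-691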